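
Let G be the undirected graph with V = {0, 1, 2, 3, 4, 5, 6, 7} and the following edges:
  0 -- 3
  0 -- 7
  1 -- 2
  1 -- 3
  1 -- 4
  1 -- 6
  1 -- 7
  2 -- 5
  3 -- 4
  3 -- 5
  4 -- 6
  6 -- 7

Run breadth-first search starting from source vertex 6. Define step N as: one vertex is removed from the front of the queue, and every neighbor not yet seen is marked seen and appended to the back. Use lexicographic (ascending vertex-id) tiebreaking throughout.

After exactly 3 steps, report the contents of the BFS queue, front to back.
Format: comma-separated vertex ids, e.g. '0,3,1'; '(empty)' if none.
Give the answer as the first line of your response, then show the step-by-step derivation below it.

7,2,3

step 1: dequeue 6; queue=[1,4,7]; order=6
step 2: dequeue 1; queue=[4,7,2,3]; order=6,1
step 3: dequeue 4; queue=[7,2,3]; order=6,1,4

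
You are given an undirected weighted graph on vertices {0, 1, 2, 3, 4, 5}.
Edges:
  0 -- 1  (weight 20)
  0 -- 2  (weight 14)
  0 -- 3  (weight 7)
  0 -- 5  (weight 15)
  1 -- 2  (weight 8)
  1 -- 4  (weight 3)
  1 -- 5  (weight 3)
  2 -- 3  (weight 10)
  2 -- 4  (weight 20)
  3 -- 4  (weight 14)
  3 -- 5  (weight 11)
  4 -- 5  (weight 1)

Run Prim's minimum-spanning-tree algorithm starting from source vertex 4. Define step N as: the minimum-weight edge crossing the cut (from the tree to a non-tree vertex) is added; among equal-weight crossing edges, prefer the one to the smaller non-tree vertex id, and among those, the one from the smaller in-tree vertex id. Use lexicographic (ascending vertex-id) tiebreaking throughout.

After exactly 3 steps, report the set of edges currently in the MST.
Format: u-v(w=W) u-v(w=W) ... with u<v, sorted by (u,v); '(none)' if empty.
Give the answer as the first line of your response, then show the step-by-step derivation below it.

1-2(w=8) 1-4(w=3) 4-5(w=1)

step 1: add edge 4-5 (w=1); MST = {4-5(w=1)}
step 2: add edge 1-4 (w=3); MST = {1-4(w=3) 4-5(w=1)}
step 3: add edge 1-2 (w=8); MST = {1-2(w=8) 1-4(w=3) 4-5(w=1)}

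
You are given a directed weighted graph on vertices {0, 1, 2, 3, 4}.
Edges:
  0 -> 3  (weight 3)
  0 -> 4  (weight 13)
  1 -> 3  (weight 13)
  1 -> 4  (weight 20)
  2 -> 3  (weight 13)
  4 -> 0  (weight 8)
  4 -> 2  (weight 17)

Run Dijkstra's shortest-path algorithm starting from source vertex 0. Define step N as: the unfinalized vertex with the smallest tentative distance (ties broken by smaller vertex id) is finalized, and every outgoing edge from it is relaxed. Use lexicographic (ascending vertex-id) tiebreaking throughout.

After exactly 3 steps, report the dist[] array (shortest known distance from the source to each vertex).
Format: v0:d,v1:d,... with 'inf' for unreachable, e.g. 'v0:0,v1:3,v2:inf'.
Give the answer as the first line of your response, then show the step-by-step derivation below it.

v0:0,v1:inf,v2:30,v3:3,v4:13

step 1: dist = v0:0,v1:inf,v2:inf,v3:3,v4:13
step 2: dist = v0:0,v1:inf,v2:inf,v3:3,v4:13
step 3: dist = v0:0,v1:inf,v2:30,v3:3,v4:13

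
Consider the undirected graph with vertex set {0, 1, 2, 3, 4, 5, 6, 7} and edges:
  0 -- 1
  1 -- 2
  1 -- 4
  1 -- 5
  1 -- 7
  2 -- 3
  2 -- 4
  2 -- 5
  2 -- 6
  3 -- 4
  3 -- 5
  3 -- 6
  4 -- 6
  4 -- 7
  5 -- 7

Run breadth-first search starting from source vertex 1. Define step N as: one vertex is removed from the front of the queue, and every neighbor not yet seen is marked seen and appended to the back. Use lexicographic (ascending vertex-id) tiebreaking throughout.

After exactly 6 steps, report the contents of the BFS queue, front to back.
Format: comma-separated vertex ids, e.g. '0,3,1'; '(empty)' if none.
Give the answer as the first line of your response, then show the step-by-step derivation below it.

3,6

step 1: dequeue 1; queue=[0,2,4,5,7]; order=1
step 2: dequeue 0; queue=[2,4,5,7]; order=1,0
step 3: dequeue 2; queue=[4,5,7,3,6]; order=1,0,2
step 4: dequeue 4; queue=[5,7,3,6]; order=1,0,2,4
step 5: dequeue 5; queue=[7,3,6]; order=1,0,2,4,5
step 6: dequeue 7; queue=[3,6]; order=1,0,2,4,5,7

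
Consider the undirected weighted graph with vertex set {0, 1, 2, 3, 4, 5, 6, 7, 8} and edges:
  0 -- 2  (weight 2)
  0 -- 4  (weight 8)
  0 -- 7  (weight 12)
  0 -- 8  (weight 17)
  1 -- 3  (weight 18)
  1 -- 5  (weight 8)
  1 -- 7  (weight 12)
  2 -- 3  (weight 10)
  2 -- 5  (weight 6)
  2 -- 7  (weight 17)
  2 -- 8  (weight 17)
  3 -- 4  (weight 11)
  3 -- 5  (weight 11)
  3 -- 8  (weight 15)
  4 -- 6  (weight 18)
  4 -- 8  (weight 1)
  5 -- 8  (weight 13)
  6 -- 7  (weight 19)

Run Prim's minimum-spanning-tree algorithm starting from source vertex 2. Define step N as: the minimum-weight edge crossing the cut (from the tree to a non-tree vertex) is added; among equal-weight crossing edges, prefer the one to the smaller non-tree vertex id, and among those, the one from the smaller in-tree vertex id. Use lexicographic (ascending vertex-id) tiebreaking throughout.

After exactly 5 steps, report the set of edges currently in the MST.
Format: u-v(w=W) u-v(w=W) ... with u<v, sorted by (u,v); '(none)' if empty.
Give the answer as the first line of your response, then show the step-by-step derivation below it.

0-2(w=2) 0-4(w=8) 1-5(w=8) 2-5(w=6) 4-8(w=1)

step 1: add edge 0-2 (w=2); MST = {0-2(w=2)}
step 2: add edge 2-5 (w=6); MST = {0-2(w=2) 2-5(w=6)}
step 3: add edge 1-5 (w=8); MST = {0-2(w=2) 1-5(w=8) 2-5(w=6)}
step 4: add edge 0-4 (w=8); MST = {0-2(w=2) 0-4(w=8) 1-5(w=8) 2-5(w=6)}
step 5: add edge 4-8 (w=1); MST = {0-2(w=2) 0-4(w=8) 1-5(w=8) 2-5(w=6) 4-8(w=1)}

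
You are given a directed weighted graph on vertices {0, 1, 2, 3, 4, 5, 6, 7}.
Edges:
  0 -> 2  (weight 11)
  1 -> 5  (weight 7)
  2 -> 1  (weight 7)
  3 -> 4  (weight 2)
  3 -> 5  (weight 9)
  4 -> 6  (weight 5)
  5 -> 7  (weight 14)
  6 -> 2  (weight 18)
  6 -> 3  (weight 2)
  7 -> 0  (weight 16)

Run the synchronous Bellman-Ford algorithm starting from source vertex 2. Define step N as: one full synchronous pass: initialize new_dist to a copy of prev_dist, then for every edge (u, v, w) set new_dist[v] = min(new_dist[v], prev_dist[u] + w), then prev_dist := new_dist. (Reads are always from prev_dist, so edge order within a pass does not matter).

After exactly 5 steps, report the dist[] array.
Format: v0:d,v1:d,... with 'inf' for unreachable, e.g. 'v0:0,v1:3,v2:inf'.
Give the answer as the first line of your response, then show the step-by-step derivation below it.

v0:44,v1:7,v2:0,v3:inf,v4:inf,v5:14,v6:inf,v7:28

step 1: dist = v0:inf,v1:7,v2:0,v3:inf,v4:inf,v5:inf,v6:inf,v7:inf
step 2: dist = v0:inf,v1:7,v2:0,v3:inf,v4:inf,v5:14,v6:inf,v7:inf
step 3: dist = v0:inf,v1:7,v2:0,v3:inf,v4:inf,v5:14,v6:inf,v7:28
step 4: dist = v0:44,v1:7,v2:0,v3:inf,v4:inf,v5:14,v6:inf,v7:28
step 5: dist = v0:44,v1:7,v2:0,v3:inf,v4:inf,v5:14,v6:inf,v7:28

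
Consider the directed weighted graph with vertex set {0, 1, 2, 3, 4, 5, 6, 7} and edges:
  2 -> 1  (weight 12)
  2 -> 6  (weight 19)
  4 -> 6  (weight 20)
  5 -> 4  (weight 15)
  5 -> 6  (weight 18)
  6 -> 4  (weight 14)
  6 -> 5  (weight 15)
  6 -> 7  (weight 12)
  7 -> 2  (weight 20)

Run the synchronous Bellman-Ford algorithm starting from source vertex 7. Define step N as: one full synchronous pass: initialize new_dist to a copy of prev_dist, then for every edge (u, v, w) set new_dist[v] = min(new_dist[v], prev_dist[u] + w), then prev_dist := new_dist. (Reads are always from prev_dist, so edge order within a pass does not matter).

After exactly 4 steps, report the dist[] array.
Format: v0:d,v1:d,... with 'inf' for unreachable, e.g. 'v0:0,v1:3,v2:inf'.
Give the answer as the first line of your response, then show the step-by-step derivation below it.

v0:inf,v1:32,v2:20,v3:inf,v4:53,v5:54,v6:39,v7:0

step 1: dist = v0:inf,v1:inf,v2:20,v3:inf,v4:inf,v5:inf,v6:inf,v7:0
step 2: dist = v0:inf,v1:32,v2:20,v3:inf,v4:inf,v5:inf,v6:39,v7:0
step 3: dist = v0:inf,v1:32,v2:20,v3:inf,v4:53,v5:54,v6:39,v7:0
step 4: dist = v0:inf,v1:32,v2:20,v3:inf,v4:53,v5:54,v6:39,v7:0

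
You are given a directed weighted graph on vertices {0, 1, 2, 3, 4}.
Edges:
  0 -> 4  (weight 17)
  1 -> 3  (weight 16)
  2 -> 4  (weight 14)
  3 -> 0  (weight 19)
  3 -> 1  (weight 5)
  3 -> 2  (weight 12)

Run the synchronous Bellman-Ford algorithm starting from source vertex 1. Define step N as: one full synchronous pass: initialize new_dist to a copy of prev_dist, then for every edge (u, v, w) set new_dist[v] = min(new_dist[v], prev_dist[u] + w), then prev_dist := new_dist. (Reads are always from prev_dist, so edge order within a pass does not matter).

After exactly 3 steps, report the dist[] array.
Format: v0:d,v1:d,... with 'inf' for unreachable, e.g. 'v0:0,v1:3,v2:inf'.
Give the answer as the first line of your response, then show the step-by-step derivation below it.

v0:35,v1:0,v2:28,v3:16,v4:42

step 1: dist = v0:inf,v1:0,v2:inf,v3:16,v4:inf
step 2: dist = v0:35,v1:0,v2:28,v3:16,v4:inf
step 3: dist = v0:35,v1:0,v2:28,v3:16,v4:42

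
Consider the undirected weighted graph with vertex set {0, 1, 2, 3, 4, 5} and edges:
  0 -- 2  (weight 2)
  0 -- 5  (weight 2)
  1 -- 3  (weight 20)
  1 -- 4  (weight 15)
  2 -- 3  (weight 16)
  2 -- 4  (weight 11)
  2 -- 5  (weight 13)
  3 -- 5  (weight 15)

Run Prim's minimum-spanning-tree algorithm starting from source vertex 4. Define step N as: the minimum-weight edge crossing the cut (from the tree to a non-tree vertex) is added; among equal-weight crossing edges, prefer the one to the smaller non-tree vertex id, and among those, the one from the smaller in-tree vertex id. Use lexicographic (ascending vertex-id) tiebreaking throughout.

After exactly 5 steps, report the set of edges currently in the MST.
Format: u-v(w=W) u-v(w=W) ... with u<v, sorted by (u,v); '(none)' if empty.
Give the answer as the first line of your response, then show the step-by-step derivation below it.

0-2(w=2) 0-5(w=2) 1-4(w=15) 2-4(w=11) 3-5(w=15)

step 1: add edge 2-4 (w=11); MST = {2-4(w=11)}
step 2: add edge 0-2 (w=2); MST = {0-2(w=2) 2-4(w=11)}
step 3: add edge 0-5 (w=2); MST = {0-2(w=2) 0-5(w=2) 2-4(w=11)}
step 4: add edge 1-4 (w=15); MST = {0-2(w=2) 0-5(w=2) 1-4(w=15) 2-4(w=11)}
step 5: add edge 3-5 (w=15); MST = {0-2(w=2) 0-5(w=2) 1-4(w=15) 2-4(w=11) 3-5(w=15)}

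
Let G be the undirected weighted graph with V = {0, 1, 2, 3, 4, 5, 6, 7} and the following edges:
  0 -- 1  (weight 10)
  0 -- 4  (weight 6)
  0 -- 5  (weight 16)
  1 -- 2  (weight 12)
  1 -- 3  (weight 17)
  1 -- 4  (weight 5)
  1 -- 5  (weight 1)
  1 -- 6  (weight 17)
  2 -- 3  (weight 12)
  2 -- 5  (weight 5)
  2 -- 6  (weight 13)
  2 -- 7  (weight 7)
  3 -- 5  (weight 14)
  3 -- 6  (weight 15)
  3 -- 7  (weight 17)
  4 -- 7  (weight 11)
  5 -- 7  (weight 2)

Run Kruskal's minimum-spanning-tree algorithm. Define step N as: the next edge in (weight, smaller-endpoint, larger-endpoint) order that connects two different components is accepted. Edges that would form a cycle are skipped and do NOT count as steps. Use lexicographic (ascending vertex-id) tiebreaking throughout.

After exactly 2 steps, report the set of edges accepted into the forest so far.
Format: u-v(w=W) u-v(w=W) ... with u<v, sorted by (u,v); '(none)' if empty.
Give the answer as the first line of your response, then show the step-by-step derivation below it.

1-5(w=1) 5-7(w=2)

step 1: add edge 1-5 (w=1); MST = {1-5(w=1)}
step 2: add edge 5-7 (w=2); MST = {1-5(w=1) 5-7(w=2)}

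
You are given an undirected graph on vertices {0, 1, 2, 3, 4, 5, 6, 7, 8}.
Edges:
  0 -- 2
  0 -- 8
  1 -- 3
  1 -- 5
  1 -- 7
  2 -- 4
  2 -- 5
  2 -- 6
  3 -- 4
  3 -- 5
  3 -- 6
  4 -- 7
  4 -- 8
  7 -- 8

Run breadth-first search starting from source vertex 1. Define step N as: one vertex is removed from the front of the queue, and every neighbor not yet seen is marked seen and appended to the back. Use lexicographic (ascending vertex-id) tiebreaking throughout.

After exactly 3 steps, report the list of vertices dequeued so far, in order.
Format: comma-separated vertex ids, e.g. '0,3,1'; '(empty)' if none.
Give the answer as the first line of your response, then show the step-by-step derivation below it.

1,3,5

step 1: dequeue 1; queue=[3,5,7]; order=1
step 2: dequeue 3; queue=[5,7,4,6]; order=1,3
step 3: dequeue 5; queue=[7,4,6,2]; order=1,3,5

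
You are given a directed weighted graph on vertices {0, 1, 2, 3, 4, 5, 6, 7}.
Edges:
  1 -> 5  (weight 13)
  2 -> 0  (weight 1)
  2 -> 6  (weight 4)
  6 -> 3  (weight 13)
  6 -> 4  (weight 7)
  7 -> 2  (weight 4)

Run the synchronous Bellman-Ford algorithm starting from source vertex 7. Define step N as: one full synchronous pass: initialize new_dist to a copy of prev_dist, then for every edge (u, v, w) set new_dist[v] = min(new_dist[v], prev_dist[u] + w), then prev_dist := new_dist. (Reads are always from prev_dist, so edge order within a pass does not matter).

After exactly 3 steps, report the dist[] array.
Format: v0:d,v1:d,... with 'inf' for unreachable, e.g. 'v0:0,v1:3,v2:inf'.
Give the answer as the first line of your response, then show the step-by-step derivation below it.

v0:5,v1:inf,v2:4,v3:21,v4:15,v5:inf,v6:8,v7:0

step 1: dist = v0:inf,v1:inf,v2:4,v3:inf,v4:inf,v5:inf,v6:inf,v7:0
step 2: dist = v0:5,v1:inf,v2:4,v3:inf,v4:inf,v5:inf,v6:8,v7:0
step 3: dist = v0:5,v1:inf,v2:4,v3:21,v4:15,v5:inf,v6:8,v7:0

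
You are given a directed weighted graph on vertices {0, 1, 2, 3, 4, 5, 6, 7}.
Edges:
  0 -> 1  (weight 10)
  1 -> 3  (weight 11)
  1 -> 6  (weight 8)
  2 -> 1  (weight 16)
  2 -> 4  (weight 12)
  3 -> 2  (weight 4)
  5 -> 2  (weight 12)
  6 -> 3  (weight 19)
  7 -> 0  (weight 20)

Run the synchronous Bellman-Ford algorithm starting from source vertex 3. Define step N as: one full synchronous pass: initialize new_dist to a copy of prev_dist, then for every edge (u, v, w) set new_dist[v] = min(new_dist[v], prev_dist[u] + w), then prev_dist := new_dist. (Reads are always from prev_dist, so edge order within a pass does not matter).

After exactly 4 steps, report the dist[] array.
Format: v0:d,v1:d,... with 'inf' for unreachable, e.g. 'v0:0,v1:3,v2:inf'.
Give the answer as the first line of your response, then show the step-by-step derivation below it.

v0:inf,v1:20,v2:4,v3:0,v4:16,v5:inf,v6:28,v7:inf

step 1: dist = v0:inf,v1:inf,v2:4,v3:0,v4:inf,v5:inf,v6:inf,v7:inf
step 2: dist = v0:inf,v1:20,v2:4,v3:0,v4:16,v5:inf,v6:inf,v7:inf
step 3: dist = v0:inf,v1:20,v2:4,v3:0,v4:16,v5:inf,v6:28,v7:inf
step 4: dist = v0:inf,v1:20,v2:4,v3:0,v4:16,v5:inf,v6:28,v7:inf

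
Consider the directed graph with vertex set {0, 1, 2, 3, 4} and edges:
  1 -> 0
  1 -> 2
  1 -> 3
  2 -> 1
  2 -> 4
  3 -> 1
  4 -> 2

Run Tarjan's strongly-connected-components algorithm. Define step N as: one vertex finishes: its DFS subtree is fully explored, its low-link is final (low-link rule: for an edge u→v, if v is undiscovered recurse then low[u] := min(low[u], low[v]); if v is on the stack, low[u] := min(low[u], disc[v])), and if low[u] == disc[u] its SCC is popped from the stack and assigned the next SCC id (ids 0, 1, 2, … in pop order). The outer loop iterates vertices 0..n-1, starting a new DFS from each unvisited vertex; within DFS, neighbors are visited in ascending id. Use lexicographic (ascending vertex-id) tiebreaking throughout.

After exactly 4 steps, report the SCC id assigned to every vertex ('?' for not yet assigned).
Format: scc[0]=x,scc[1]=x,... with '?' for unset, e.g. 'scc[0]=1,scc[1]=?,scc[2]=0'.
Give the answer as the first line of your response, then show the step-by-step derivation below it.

scc[0]=0,scc[1]=?,scc[2]=?,scc[3]=?,scc[4]=?

step 1: low=(low[0]=0,low[1]=?,low[2]=?,low[3]=?,low[4]=?); scc=(scc[0]=0,scc[1]=?,scc[2]=?,scc[3]=?,scc[4]=?)
step 2: low=(low[0]=0,low[1]=1,low[2]=1,low[3]=?,low[4]=2); scc=(scc[0]=0,scc[1]=?,scc[2]=?,scc[3]=?,scc[4]=?)
step 3: low=(low[0]=0,low[1]=1,low[2]=1,low[3]=?,low[4]=2); scc=(scc[0]=0,scc[1]=?,scc[2]=?,scc[3]=?,scc[4]=?)
step 4: low=(low[0]=0,low[1]=1,low[2]=1,low[3]=1,low[4]=2); scc=(scc[0]=0,scc[1]=?,scc[2]=?,scc[3]=?,scc[4]=?)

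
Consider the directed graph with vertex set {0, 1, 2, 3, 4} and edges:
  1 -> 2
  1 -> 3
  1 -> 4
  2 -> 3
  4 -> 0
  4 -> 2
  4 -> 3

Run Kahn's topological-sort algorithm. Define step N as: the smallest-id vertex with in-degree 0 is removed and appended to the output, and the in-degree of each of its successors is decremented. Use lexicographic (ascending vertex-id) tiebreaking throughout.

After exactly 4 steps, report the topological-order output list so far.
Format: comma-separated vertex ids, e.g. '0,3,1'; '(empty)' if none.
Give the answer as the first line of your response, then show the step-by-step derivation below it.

1,4,0,2

step 1: output 1; order=[1]; indeg=(1,0,1,2,0)
step 2: output 4; order=[1,4]; indeg=(0,0,0,1,0)
step 3: output 0; order=[1,4,0]; indeg=(0,0,0,1,0)
step 4: output 2; order=[1,4,0,2]; indeg=(0,0,0,0,0)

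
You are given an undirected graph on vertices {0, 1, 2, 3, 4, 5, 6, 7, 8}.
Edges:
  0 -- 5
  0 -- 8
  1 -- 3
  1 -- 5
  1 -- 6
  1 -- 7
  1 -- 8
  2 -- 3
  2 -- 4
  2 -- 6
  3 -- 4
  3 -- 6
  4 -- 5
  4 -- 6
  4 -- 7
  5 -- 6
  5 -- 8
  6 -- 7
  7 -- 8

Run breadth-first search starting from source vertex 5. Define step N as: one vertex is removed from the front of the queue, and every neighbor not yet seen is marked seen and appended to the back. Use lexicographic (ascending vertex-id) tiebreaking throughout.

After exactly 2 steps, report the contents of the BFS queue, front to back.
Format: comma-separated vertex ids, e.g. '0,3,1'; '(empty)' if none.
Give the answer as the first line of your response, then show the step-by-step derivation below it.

1,4,6,8

step 1: dequeue 5; queue=[0,1,4,6,8]; order=5
step 2: dequeue 0; queue=[1,4,6,8]; order=5,0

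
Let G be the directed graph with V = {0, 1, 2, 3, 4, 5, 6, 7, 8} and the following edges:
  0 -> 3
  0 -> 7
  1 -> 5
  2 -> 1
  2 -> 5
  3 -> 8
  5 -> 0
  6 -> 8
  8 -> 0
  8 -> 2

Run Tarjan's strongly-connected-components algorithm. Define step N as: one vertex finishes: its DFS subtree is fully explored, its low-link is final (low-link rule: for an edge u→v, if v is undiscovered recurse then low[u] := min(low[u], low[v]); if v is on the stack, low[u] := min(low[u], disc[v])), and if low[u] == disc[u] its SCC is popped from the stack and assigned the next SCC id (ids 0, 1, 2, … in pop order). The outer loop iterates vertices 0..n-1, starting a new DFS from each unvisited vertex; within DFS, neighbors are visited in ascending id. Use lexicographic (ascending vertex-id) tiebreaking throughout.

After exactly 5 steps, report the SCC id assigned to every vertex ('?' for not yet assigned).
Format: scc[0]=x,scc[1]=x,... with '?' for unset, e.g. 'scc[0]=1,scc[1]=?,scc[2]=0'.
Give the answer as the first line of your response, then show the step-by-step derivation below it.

scc[0]=?,scc[1]=?,scc[2]=?,scc[3]=?,scc[4]=?,scc[5]=?,scc[6]=?,scc[7]=?,scc[8]=?

step 1: low=(low[0]=0,low[1]=4,low[2]=3,low[3]=1,low[4]=?,low[5]=0,low[6]=?,low[7]=?,low[8]=0); scc=(scc[0]=?,scc[1]=?,scc[2]=?,scc[3]=?,scc[4]=?,scc[5]=?,scc[6]=?,scc[7]=?,scc[8]=?)
step 2: low=(low[0]=0,low[1]=0,low[2]=3,low[3]=1,low[4]=?,low[5]=0,low[6]=?,low[7]=?,low[8]=0); scc=(scc[0]=?,scc[1]=?,scc[2]=?,scc[3]=?,scc[4]=?,scc[5]=?,scc[6]=?,scc[7]=?,scc[8]=?)
step 3: low=(low[0]=0,low[1]=0,low[2]=0,low[3]=1,low[4]=?,low[5]=0,low[6]=?,low[7]=?,low[8]=0); scc=(scc[0]=?,scc[1]=?,scc[2]=?,scc[3]=?,scc[4]=?,scc[5]=?,scc[6]=?,scc[7]=?,scc[8]=?)
step 4: low=(low[0]=0,low[1]=0,low[2]=0,low[3]=1,low[4]=?,low[5]=0,low[6]=?,low[7]=?,low[8]=0); scc=(scc[0]=?,scc[1]=?,scc[2]=?,scc[3]=?,scc[4]=?,scc[5]=?,scc[6]=?,scc[7]=?,scc[8]=?)
step 5: low=(low[0]=0,low[1]=0,low[2]=0,low[3]=0,low[4]=?,low[5]=0,low[6]=?,low[7]=?,low[8]=0); scc=(scc[0]=?,scc[1]=?,scc[2]=?,scc[3]=?,scc[4]=?,scc[5]=?,scc[6]=?,scc[7]=?,scc[8]=?)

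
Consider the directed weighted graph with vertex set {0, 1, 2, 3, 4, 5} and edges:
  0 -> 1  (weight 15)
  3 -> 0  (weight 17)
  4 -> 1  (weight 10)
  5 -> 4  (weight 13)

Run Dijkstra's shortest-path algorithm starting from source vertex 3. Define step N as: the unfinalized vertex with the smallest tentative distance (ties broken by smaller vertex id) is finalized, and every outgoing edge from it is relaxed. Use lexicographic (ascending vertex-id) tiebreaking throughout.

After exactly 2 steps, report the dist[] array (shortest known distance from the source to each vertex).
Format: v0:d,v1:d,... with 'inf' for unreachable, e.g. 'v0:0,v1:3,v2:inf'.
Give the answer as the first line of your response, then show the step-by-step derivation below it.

v0:17,v1:32,v2:inf,v3:0,v4:inf,v5:inf

step 1: dist = v0:17,v1:inf,v2:inf,v3:0,v4:inf,v5:inf
step 2: dist = v0:17,v1:32,v2:inf,v3:0,v4:inf,v5:inf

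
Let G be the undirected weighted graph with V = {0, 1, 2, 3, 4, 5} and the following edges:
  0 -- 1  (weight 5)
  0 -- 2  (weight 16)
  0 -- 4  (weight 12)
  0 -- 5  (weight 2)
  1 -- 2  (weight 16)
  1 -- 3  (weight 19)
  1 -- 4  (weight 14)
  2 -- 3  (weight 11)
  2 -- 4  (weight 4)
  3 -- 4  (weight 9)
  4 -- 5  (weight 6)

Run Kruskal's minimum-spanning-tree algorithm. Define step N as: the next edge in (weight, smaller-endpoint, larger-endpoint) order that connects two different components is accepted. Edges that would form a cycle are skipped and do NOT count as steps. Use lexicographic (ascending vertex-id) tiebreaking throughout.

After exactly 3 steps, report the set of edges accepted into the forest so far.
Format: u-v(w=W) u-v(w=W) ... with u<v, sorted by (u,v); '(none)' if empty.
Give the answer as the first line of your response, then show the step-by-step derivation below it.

0-1(w=5) 0-5(w=2) 2-4(w=4)

step 1: add edge 0-5 (w=2); MST = {0-5(w=2)}
step 2: add edge 2-4 (w=4); MST = {0-5(w=2) 2-4(w=4)}
step 3: add edge 0-1 (w=5); MST = {0-1(w=5) 0-5(w=2) 2-4(w=4)}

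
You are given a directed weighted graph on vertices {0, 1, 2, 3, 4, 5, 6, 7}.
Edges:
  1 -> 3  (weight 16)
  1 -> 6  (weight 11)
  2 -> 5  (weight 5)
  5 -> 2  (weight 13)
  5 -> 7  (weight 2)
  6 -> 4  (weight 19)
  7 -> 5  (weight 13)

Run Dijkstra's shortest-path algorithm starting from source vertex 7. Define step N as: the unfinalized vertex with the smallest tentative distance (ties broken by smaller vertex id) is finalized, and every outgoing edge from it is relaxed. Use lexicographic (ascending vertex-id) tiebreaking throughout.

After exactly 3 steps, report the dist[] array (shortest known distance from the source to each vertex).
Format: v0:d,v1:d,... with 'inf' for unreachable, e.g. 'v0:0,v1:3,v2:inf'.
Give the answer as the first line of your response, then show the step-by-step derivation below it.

v0:inf,v1:inf,v2:26,v3:inf,v4:inf,v5:13,v6:inf,v7:0

step 1: dist = v0:inf,v1:inf,v2:inf,v3:inf,v4:inf,v5:13,v6:inf,v7:0
step 2: dist = v0:inf,v1:inf,v2:26,v3:inf,v4:inf,v5:13,v6:inf,v7:0
step 3: dist = v0:inf,v1:inf,v2:26,v3:inf,v4:inf,v5:13,v6:inf,v7:0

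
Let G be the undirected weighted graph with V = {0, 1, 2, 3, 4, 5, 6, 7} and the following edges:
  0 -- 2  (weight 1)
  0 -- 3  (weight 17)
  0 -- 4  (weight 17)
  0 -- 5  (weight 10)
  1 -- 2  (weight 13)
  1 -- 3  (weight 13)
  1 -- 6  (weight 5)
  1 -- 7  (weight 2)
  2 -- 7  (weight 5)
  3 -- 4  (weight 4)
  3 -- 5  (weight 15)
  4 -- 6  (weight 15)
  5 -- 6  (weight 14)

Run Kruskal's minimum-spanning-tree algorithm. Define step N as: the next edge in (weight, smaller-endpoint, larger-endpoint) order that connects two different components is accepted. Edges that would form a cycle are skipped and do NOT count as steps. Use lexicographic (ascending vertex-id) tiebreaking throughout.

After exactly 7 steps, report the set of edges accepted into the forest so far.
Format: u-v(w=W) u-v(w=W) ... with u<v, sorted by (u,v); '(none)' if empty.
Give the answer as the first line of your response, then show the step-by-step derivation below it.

0-2(w=1) 0-5(w=10) 1-3(w=13) 1-6(w=5) 1-7(w=2) 2-7(w=5) 3-4(w=4)

step 1: add edge 0-2 (w=1); MST = {0-2(w=1)}
step 2: add edge 1-7 (w=2); MST = {0-2(w=1) 1-7(w=2)}
step 3: add edge 3-4 (w=4); MST = {0-2(w=1) 1-7(w=2) 3-4(w=4)}
step 4: add edge 1-6 (w=5); MST = {0-2(w=1) 1-6(w=5) 1-7(w=2) 3-4(w=4)}
step 5: add edge 2-7 (w=5); MST = {0-2(w=1) 1-6(w=5) 1-7(w=2) 2-7(w=5) 3-4(w=4)}
step 6: add edge 0-5 (w=10); MST = {0-2(w=1) 0-5(w=10) 1-6(w=5) 1-7(w=2) 2-7(w=5) 3-4(w=4)}
step 7: add edge 1-3 (w=13); MST = {0-2(w=1) 0-5(w=10) 1-3(w=13) 1-6(w=5) 1-7(w=2) 2-7(w=5) 3-4(w=4)}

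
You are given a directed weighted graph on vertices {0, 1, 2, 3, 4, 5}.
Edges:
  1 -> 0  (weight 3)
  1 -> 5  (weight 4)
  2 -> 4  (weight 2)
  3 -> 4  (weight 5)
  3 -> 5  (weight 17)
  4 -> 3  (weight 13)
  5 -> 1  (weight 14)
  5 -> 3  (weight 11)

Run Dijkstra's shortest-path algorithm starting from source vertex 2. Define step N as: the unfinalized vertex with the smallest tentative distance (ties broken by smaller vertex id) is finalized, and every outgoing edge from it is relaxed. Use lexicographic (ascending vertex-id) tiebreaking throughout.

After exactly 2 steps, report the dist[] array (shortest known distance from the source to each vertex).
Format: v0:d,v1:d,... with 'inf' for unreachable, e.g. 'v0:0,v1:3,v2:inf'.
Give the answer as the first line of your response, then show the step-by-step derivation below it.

v0:inf,v1:inf,v2:0,v3:15,v4:2,v5:inf

step 1: dist = v0:inf,v1:inf,v2:0,v3:inf,v4:2,v5:inf
step 2: dist = v0:inf,v1:inf,v2:0,v3:15,v4:2,v5:inf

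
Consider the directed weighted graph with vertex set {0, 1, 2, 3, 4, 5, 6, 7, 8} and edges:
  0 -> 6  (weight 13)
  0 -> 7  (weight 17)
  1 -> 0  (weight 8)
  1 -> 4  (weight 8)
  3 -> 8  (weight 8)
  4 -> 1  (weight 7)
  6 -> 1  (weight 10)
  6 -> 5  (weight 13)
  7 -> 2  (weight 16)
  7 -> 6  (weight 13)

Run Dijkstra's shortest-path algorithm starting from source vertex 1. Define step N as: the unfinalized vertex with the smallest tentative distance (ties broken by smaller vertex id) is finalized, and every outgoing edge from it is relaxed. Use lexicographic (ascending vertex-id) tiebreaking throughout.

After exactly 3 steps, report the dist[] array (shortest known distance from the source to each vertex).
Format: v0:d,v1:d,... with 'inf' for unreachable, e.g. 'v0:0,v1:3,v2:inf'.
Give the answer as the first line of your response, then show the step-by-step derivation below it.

v0:8,v1:0,v2:inf,v3:inf,v4:8,v5:inf,v6:21,v7:25,v8:inf

step 1: dist = v0:8,v1:0,v2:inf,v3:inf,v4:8,v5:inf,v6:inf,v7:inf,v8:inf
step 2: dist = v0:8,v1:0,v2:inf,v3:inf,v4:8,v5:inf,v6:21,v7:25,v8:inf
step 3: dist = v0:8,v1:0,v2:inf,v3:inf,v4:8,v5:inf,v6:21,v7:25,v8:inf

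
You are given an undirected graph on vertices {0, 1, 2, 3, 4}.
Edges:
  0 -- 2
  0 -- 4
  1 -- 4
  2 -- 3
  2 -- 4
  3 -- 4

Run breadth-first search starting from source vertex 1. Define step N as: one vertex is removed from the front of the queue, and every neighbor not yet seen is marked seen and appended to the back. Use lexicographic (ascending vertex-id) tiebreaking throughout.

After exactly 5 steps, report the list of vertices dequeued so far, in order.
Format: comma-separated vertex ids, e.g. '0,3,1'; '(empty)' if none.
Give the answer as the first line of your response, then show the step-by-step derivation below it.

1,4,0,2,3

step 1: dequeue 1; queue=[4]; order=1
step 2: dequeue 4; queue=[0,2,3]; order=1,4
step 3: dequeue 0; queue=[2,3]; order=1,4,0
step 4: dequeue 2; queue=[3]; order=1,4,0,2
step 5: dequeue 3; queue=[(empty)]; order=1,4,0,2,3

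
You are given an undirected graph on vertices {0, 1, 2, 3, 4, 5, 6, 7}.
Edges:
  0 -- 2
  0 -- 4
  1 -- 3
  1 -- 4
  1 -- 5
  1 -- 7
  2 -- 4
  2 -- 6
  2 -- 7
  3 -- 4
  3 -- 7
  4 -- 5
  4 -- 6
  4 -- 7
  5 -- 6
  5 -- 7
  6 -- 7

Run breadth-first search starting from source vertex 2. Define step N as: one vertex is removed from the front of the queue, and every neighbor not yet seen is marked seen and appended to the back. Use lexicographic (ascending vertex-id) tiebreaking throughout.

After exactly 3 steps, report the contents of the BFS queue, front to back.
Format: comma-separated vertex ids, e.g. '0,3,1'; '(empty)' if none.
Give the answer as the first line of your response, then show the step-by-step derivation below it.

6,7,1,3,5

step 1: dequeue 2; queue=[0,4,6,7]; order=2
step 2: dequeue 0; queue=[4,6,7]; order=2,0
step 3: dequeue 4; queue=[6,7,1,3,5]; order=2,0,4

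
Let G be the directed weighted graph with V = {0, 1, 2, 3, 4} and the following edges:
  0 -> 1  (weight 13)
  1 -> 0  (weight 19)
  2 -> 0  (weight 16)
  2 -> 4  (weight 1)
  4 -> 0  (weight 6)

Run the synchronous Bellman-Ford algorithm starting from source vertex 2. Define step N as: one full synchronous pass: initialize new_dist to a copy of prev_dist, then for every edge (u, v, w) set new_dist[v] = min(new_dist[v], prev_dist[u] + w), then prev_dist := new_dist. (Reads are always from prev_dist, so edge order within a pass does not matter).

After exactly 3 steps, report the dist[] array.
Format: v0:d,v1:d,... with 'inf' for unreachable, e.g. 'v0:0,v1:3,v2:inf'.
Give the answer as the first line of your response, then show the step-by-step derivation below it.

v0:7,v1:20,v2:0,v3:inf,v4:1

step 1: dist = v0:16,v1:inf,v2:0,v3:inf,v4:1
step 2: dist = v0:7,v1:29,v2:0,v3:inf,v4:1
step 3: dist = v0:7,v1:20,v2:0,v3:inf,v4:1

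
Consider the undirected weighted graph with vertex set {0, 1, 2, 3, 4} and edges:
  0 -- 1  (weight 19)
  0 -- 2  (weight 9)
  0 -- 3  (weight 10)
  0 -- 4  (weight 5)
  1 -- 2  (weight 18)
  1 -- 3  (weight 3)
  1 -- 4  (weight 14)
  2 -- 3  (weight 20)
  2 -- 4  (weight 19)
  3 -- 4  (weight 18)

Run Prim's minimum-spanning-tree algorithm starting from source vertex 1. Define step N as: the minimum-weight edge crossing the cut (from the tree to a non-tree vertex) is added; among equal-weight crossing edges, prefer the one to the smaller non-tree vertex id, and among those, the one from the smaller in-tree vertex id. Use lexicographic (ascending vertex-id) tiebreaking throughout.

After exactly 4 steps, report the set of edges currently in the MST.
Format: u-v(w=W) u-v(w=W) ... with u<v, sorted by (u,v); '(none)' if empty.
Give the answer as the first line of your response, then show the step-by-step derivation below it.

0-2(w=9) 0-3(w=10) 0-4(w=5) 1-3(w=3)

step 1: add edge 1-3 (w=3); MST = {1-3(w=3)}
step 2: add edge 0-3 (w=10); MST = {0-3(w=10) 1-3(w=3)}
step 3: add edge 0-4 (w=5); MST = {0-3(w=10) 0-4(w=5) 1-3(w=3)}
step 4: add edge 0-2 (w=9); MST = {0-2(w=9) 0-3(w=10) 0-4(w=5) 1-3(w=3)}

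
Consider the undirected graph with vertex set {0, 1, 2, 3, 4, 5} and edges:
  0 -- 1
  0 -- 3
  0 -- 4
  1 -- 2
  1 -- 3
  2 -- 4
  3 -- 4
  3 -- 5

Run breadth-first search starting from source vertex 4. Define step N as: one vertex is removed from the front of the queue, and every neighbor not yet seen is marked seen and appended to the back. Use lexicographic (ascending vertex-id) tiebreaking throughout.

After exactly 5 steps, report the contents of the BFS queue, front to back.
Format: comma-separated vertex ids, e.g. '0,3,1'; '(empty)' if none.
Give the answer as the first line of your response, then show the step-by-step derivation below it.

5

step 1: dequeue 4; queue=[0,2,3]; order=4
step 2: dequeue 0; queue=[2,3,1]; order=4,0
step 3: dequeue 2; queue=[3,1]; order=4,0,2
step 4: dequeue 3; queue=[1,5]; order=4,0,2,3
step 5: dequeue 1; queue=[5]; order=4,0,2,3,1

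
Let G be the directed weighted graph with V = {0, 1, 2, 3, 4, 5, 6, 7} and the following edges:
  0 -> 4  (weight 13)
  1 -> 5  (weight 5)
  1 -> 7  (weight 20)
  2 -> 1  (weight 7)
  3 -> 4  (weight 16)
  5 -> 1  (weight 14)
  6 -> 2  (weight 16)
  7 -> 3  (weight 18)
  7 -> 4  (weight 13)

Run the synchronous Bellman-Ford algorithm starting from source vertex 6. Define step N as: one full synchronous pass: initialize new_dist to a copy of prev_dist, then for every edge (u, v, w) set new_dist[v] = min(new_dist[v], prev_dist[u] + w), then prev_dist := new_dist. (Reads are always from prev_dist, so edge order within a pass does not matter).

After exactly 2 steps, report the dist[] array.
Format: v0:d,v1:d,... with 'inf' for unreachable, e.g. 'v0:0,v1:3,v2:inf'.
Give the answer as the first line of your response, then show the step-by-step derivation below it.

v0:inf,v1:23,v2:16,v3:inf,v4:inf,v5:inf,v6:0,v7:inf

step 1: dist = v0:inf,v1:inf,v2:16,v3:inf,v4:inf,v5:inf,v6:0,v7:inf
step 2: dist = v0:inf,v1:23,v2:16,v3:inf,v4:inf,v5:inf,v6:0,v7:inf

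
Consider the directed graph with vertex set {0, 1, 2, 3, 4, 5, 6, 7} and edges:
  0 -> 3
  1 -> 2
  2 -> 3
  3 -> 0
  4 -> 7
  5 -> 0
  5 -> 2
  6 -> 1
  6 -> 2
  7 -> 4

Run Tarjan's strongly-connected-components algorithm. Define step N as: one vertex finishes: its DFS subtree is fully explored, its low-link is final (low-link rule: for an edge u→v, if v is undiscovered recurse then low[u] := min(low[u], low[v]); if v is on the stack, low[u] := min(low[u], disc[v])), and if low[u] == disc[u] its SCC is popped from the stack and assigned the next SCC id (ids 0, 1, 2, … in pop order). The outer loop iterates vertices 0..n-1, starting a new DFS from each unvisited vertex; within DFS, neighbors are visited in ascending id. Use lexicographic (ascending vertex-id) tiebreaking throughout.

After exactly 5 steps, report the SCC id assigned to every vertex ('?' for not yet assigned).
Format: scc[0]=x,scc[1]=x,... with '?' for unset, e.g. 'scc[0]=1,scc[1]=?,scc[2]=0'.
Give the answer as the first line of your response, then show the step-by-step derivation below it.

scc[0]=0,scc[1]=2,scc[2]=1,scc[3]=0,scc[4]=?,scc[5]=?,scc[6]=?,scc[7]=?

step 1: low=(low[0]=0,low[1]=?,low[2]=?,low[3]=0,low[4]=?,low[5]=?,low[6]=?,low[7]=?); scc=(scc[0]=?,scc[1]=?,scc[2]=?,scc[3]=?,scc[4]=?,scc[5]=?,scc[6]=?,scc[7]=?)
step 2: low=(low[0]=0,low[1]=?,low[2]=?,low[3]=0,low[4]=?,low[5]=?,low[6]=?,low[7]=?); scc=(scc[0]=0,scc[1]=?,scc[2]=?,scc[3]=0,scc[4]=?,scc[5]=?,scc[6]=?,scc[7]=?)
step 3: low=(low[0]=0,low[1]=2,low[2]=3,low[3]=0,low[4]=?,low[5]=?,low[6]=?,low[7]=?); scc=(scc[0]=0,scc[1]=?,scc[2]=1,scc[3]=0,scc[4]=?,scc[5]=?,scc[6]=?,scc[7]=?)
step 4: low=(low[0]=0,low[1]=2,low[2]=3,low[3]=0,low[4]=?,low[5]=?,low[6]=?,low[7]=?); scc=(scc[0]=0,scc[1]=2,scc[2]=1,scc[3]=0,scc[4]=?,scc[5]=?,scc[6]=?,scc[7]=?)
step 5: low=(low[0]=0,low[1]=2,low[2]=3,low[3]=0,low[4]=4,low[5]=?,low[6]=?,low[7]=4); scc=(scc[0]=0,scc[1]=2,scc[2]=1,scc[3]=0,scc[4]=?,scc[5]=?,scc[6]=?,scc[7]=?)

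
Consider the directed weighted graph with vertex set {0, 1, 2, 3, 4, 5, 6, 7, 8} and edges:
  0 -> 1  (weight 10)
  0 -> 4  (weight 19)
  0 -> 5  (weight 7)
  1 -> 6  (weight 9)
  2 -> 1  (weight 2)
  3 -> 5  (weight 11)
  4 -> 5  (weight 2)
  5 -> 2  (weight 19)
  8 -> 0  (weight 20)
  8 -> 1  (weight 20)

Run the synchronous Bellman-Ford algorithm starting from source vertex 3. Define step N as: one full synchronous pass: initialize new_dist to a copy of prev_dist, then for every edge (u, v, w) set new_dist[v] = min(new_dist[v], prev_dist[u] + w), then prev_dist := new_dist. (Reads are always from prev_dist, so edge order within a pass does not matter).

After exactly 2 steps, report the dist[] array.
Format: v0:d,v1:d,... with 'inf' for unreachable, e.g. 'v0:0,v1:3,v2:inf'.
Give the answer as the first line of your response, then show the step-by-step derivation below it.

v0:inf,v1:inf,v2:30,v3:0,v4:inf,v5:11,v6:inf,v7:inf,v8:inf

step 1: dist = v0:inf,v1:inf,v2:inf,v3:0,v4:inf,v5:11,v6:inf,v7:inf,v8:inf
step 2: dist = v0:inf,v1:inf,v2:30,v3:0,v4:inf,v5:11,v6:inf,v7:inf,v8:inf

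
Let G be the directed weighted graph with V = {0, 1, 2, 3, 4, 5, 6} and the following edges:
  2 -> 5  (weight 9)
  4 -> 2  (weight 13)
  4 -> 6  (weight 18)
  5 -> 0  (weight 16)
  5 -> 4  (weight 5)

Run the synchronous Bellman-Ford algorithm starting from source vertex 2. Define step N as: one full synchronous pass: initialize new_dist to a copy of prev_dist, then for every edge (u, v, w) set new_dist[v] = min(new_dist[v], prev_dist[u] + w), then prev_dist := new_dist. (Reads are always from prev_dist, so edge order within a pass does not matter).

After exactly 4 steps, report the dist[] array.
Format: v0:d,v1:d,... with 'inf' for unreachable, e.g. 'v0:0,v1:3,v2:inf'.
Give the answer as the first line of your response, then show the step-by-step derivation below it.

v0:25,v1:inf,v2:0,v3:inf,v4:14,v5:9,v6:32

step 1: dist = v0:inf,v1:inf,v2:0,v3:inf,v4:inf,v5:9,v6:inf
step 2: dist = v0:25,v1:inf,v2:0,v3:inf,v4:14,v5:9,v6:inf
step 3: dist = v0:25,v1:inf,v2:0,v3:inf,v4:14,v5:9,v6:32
step 4: dist = v0:25,v1:inf,v2:0,v3:inf,v4:14,v5:9,v6:32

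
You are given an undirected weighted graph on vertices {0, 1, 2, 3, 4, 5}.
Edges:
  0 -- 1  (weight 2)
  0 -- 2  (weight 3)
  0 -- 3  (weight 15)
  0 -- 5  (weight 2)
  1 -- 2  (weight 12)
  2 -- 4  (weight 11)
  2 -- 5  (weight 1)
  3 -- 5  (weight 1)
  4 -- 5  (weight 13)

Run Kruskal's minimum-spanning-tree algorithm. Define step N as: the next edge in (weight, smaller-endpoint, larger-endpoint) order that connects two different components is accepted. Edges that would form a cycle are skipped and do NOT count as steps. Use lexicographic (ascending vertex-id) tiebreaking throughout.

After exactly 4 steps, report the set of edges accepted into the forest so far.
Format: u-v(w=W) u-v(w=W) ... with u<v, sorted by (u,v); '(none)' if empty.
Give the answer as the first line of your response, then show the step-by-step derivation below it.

0-1(w=2) 0-5(w=2) 2-5(w=1) 3-5(w=1)

step 1: add edge 2-5 (w=1); MST = {2-5(w=1)}
step 2: add edge 3-5 (w=1); MST = {2-5(w=1) 3-5(w=1)}
step 3: add edge 0-1 (w=2); MST = {0-1(w=2) 2-5(w=1) 3-5(w=1)}
step 4: add edge 0-5 (w=2); MST = {0-1(w=2) 0-5(w=2) 2-5(w=1) 3-5(w=1)}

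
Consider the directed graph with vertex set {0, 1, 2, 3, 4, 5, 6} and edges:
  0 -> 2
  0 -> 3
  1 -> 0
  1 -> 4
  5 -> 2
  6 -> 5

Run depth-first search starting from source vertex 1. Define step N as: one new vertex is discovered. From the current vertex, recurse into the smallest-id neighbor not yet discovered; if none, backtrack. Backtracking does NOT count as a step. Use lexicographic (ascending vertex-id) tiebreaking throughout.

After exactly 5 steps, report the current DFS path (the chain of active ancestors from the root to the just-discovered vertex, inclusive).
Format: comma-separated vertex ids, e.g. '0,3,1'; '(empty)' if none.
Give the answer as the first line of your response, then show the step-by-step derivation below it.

1,4

step 1: discover 1; path=1; order=1
step 2: discover 0; path=1>0; order=1,0
step 3: discover 2; path=1>0>2; order=1,0,2
step 4: discover 3; path=1>0>3; order=1,0,2,3
step 5: discover 4; path=1>4; order=1,0,2,3,4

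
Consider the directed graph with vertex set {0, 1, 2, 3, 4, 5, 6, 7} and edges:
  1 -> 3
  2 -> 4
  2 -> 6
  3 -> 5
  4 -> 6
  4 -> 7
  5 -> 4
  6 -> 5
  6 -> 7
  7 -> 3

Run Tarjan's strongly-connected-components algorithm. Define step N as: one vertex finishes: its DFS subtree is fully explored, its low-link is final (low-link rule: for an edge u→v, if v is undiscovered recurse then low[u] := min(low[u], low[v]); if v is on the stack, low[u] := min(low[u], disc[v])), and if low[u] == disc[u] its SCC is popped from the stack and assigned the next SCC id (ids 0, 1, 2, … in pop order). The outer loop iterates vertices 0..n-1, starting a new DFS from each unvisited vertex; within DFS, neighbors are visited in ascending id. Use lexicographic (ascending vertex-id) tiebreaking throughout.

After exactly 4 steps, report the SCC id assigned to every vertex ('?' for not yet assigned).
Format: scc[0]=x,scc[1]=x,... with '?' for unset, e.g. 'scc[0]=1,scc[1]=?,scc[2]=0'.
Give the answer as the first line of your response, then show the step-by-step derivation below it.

scc[0]=0,scc[1]=?,scc[2]=?,scc[3]=?,scc[4]=?,scc[5]=?,scc[6]=?,scc[7]=?

step 1: low=(low[0]=0,low[1]=?,low[2]=?,low[3]=?,low[4]=?,low[5]=?,low[6]=?,low[7]=?); scc=(scc[0]=0,scc[1]=?,scc[2]=?,scc[3]=?,scc[4]=?,scc[5]=?,scc[6]=?,scc[7]=?)
step 2: low=(low[0]=0,low[1]=1,low[2]=?,low[3]=2,low[4]=4,low[5]=3,low[6]=3,low[7]=2); scc=(scc[0]=0,scc[1]=?,scc[2]=?,scc[3]=?,scc[4]=?,scc[5]=?,scc[6]=?,scc[7]=?)
step 3: low=(low[0]=0,low[1]=1,low[2]=?,low[3]=2,low[4]=4,low[5]=3,low[6]=2,low[7]=2); scc=(scc[0]=0,scc[1]=?,scc[2]=?,scc[3]=?,scc[4]=?,scc[5]=?,scc[6]=?,scc[7]=?)
step 4: low=(low[0]=0,low[1]=1,low[2]=?,low[3]=2,low[4]=2,low[5]=3,low[6]=2,low[7]=2); scc=(scc[0]=0,scc[1]=?,scc[2]=?,scc[3]=?,scc[4]=?,scc[5]=?,scc[6]=?,scc[7]=?)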